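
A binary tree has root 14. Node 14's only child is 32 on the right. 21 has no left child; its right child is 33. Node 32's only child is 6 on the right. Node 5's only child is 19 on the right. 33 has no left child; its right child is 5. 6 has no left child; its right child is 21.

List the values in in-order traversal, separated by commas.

In-order visits the left subtree, then the node, then the right subtree.
At 14: no left child.
Visit 14.
At 14: go right to 32.
  At 32: no left child.
  Visit 32.
  At 32: go right to 6.
    At 6: no left child.
    Visit 6.
    At 6: go right to 21.
      At 21: no left child.
      Visit 21.
      At 21: go right to 33.
        At 33: no left child.
        Visit 33.
        At 33: go right to 5.
          At 5: no left child.
          Visit 5.
          At 5: go right to 19.
            19 is a leaf — visit 19.

14, 32, 6, 21, 33, 5, 19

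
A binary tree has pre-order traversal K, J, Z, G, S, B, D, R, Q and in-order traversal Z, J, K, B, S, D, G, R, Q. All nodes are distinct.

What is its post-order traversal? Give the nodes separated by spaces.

Z J B D S Q R G K

The first element of pre-order is the root; it splits in-order into left and right subtrees.
Root K: left subtree has 2 nodes {Z, J}, right has 6 {B, S, D, G, R, Q}.
  Root J: left subtree has 1 node {Z}, right has 0 { }.
  Root G: left subtree has 3 nodes {B, S, D}, right has 2 {R, Q}.
    Root S: left subtree has 1 node {B}, right has 1 {D}.
    Root R: left subtree has 0 nodes { }, right has 1 {Q}.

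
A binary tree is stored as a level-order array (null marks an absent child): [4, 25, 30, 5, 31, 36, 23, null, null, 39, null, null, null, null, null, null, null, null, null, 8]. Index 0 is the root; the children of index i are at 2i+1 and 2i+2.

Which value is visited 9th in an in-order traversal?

In-order visits the left subtree, then the node, then the right subtree.
At 4: go left to 25.
  At 25: go left to 5.
    5 is a leaf — visit 5.
  Visit 25.
  At 25: go right to 31.
    At 31: go left to 39.
      At 39: go left to 8.
        8 is a leaf — visit 8.
      Visit 39.
      At 39: no right child.
    Visit 31.
    At 31: no right child.
Visit 4.
At 4: go right to 30.
  At 30: go left to 36.
    36 is a leaf — visit 36.
  Visit 30.
  At 30: go right to 23.
    23 is a leaf — visit 23.
Full in-order sequence: 5, 25, 8, 39, 31, 4, 36, 30, 23.

23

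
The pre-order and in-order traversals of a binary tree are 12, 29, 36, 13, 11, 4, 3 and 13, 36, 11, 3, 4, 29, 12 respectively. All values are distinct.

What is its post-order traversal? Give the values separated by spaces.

13 3 4 11 36 29 12

The first element of pre-order is the root; it splits in-order into left and right subtrees.
Root 12: left subtree has 6 nodes {13, 36, 11, 3, 4, 29}, right has 0 { }.
  Root 29: left subtree has 5 nodes {13, 36, 11, 3, 4}, right has 0 { }.
    Root 36: left subtree has 1 node {13}, right has 3 {11, 3, 4}.
      Root 11: left subtree has 0 nodes { }, right has 2 {3, 4}.
        Root 4: left subtree has 1 node {3}, right has 0 { }.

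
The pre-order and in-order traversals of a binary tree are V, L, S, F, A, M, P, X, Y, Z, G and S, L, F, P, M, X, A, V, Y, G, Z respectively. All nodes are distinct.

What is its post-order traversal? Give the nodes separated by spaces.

The first element of pre-order is the root; it splits in-order into left and right subtrees.
Root V: left subtree has 7 nodes {S, L, F, P, M, X, A}, right has 3 {Y, G, Z}.
  Root L: left subtree has 1 node {S}, right has 5 {F, P, M, X, A}.
    Root F: left subtree has 0 nodes { }, right has 4 {P, M, X, A}.
      Root A: left subtree has 3 nodes {P, M, X}, right has 0 { }.
        Root M: left subtree has 1 node {P}, right has 1 {X}.
  Root Y: left subtree has 0 nodes { }, right has 2 {G, Z}.
    Root Z: left subtree has 1 node {G}, right has 0 { }.

S P X M A F L G Z Y V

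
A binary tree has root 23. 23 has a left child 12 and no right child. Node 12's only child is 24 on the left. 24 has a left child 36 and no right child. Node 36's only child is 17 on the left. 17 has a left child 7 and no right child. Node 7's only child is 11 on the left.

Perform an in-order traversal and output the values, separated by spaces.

In-order visits the left subtree, then the node, then the right subtree.
At 23: go left to 12.
  At 12: go left to 24.
    At 24: go left to 36.
      At 36: go left to 17.
        At 17: go left to 7.
          At 7: go left to 11.
            11 is a leaf — visit 11.
          Visit 7.
          At 7: no right child.
        Visit 17.
        At 17: no right child.
      Visit 36.
      At 36: no right child.
    Visit 24.
    At 24: no right child.
  Visit 12.
  At 12: no right child.
Visit 23.
At 23: no right child.

11 7 17 36 24 12 23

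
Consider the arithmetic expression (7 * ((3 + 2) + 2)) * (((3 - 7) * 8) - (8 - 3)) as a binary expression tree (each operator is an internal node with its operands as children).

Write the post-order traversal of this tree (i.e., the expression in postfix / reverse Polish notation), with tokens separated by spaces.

7 3 2 + 2 + * 3 7 - 8 * 8 3 - - *

Post-order on an expression tree gives postfix notation: for each operator, emit left operand, right operand, then the operator.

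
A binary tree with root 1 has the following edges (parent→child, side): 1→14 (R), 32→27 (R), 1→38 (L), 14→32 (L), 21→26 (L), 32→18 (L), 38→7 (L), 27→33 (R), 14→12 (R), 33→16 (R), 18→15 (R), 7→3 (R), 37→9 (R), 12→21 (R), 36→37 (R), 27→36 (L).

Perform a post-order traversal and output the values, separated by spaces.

Post-order visits the left subtree, then the right subtree, then the node.
At 1: go left to 38.
  At 38: go left to 7.
    At 7: no left child.
    At 7: go right to 3.
      3 is a leaf — visit 3.
    Visit 7.
  At 38: no right child.
  Visit 38.
At 1: go right to 14.
  At 14: go left to 32.
    At 32: go left to 18.
      At 18: no left child.
      At 18: go right to 15.
        15 is a leaf — visit 15.
      Visit 18.
    At 32: go right to 27.
      At 27: go left to 36.
        At 36: no left child.
        At 36: go right to 37.
          At 37: no left child.
          At 37: go right to 9.
            9 is a leaf — visit 9.
          Visit 37.
        Visit 36.
      At 27: go right to 33.
        At 33: no left child.
        At 33: go right to 16.
          16 is a leaf — visit 16.
        Visit 33.
      Visit 27.
    Visit 32.
  At 14: go right to 12.
    At 12: no left child.
    At 12: go right to 21.
      At 21: go left to 26.
        26 is a leaf — visit 26.
      At 21: no right child.
      Visit 21.
    Visit 12.
  Visit 14.
Visit 1.

3 7 38 15 18 9 37 36 16 33 27 32 26 21 12 14 1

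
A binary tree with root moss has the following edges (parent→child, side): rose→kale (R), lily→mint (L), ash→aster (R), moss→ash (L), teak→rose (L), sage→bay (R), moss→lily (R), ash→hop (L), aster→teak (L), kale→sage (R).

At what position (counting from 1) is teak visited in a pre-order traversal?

Pre-order visits the node, then its left subtree, then its right subtree.
Visit moss.
At moss: go left to ash.
  Visit ash.
  At ash: go left to hop.
    hop is a leaf — visit hop.
  At ash: go right to aster.
    Visit aster.
    At aster: go left to teak.
      Visit teak.
      At teak: go left to rose.
        Visit rose.
        At rose: no left child.
        At rose: go right to kale.
          Visit kale.
          At kale: no left child.
          At kale: go right to sage.
            Visit sage.
            At sage: no left child.
            At sage: go right to bay.
              bay is a leaf — visit bay.
      At teak: no right child.
    At aster: no right child.
At moss: go right to lily.
  Visit lily.
  At lily: go left to mint.
    mint is a leaf — visit mint.
  At lily: no right child.
Full pre-order sequence: moss, ash, hop, aster, teak, rose, kale, sage, bay, lily, mint.

5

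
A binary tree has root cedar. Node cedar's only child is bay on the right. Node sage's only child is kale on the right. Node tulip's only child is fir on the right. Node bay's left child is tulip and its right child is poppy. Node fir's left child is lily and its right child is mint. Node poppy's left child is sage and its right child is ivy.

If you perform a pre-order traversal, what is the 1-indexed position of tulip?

3

Pre-order visits the node, then its left subtree, then its right subtree.
Visit cedar.
At cedar: no left child.
At cedar: go right to bay.
  Visit bay.
  At bay: go left to tulip.
    Visit tulip.
    At tulip: no left child.
    At tulip: go right to fir.
      Visit fir.
      At fir: go left to lily.
        lily is a leaf — visit lily.
      At fir: go right to mint.
        mint is a leaf — visit mint.
  At bay: go right to poppy.
    Visit poppy.
    At poppy: go left to sage.
      Visit sage.
      At sage: no left child.
      At sage: go right to kale.
        kale is a leaf — visit kale.
    At poppy: go right to ivy.
      ivy is a leaf — visit ivy.
Full pre-order sequence: cedar, bay, tulip, fir, lily, mint, poppy, sage, kale, ivy.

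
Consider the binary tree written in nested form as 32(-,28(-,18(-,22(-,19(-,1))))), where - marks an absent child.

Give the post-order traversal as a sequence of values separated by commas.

Post-order visits the left subtree, then the right subtree, then the node.
At 32: no left child.
At 32: go right to 28.
  At 28: no left child.
  At 28: go right to 18.
    At 18: no left child.
    At 18: go right to 22.
      At 22: no left child.
      At 22: go right to 19.
        At 19: no left child.
        At 19: go right to 1.
          1 is a leaf — visit 1.
        Visit 19.
      Visit 22.
    Visit 18.
  Visit 28.
Visit 32.

1, 19, 22, 18, 28, 32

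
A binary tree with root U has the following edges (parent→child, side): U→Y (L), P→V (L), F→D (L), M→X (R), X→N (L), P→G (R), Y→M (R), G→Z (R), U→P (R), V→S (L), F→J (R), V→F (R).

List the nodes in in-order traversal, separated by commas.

In-order visits the left subtree, then the node, then the right subtree.
At U: go left to Y.
  At Y: no left child.
  Visit Y.
  At Y: go right to M.
    At M: no left child.
    Visit M.
    At M: go right to X.
      At X: go left to N.
        N is a leaf — visit N.
      Visit X.
      At X: no right child.
Visit U.
At U: go right to P.
  At P: go left to V.
    At V: go left to S.
      S is a leaf — visit S.
    Visit V.
    At V: go right to F.
      At F: go left to D.
        D is a leaf — visit D.
      Visit F.
      At F: go right to J.
        J is a leaf — visit J.
  Visit P.
  At P: go right to G.
    At G: no left child.
    Visit G.
    At G: go right to Z.
      Z is a leaf — visit Z.

Y, M, N, X, U, S, V, D, F, J, P, G, Z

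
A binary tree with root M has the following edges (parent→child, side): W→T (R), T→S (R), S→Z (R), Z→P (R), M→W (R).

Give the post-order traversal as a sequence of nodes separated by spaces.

P Z S T W M

Post-order visits the left subtree, then the right subtree, then the node.
At M: no left child.
At M: go right to W.
  At W: no left child.
  At W: go right to T.
    At T: no left child.
    At T: go right to S.
      At S: no left child.
      At S: go right to Z.
        At Z: no left child.
        At Z: go right to P.
          P is a leaf — visit P.
        Visit Z.
      Visit S.
    Visit T.
  Visit W.
Visit M.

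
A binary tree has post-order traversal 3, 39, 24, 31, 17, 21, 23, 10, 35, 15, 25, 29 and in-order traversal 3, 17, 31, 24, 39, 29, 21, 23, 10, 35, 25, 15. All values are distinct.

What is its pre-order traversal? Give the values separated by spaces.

The last element of post-order is the root; it splits in-order into left and right subtrees.
Root 29: left subtree has 5 nodes {3, 17, 31, 24, 39}, right has 6 {21, 23, 10, 35, 25, 15}.
  Root 17: left subtree has 1 node {3}, right has 3 {31, 24, 39}.
    Root 31: left subtree has 0 nodes { }, right has 2 {24, 39}.
      Root 24: left subtree has 0 nodes { }, right has 1 {39}.
  Root 25: left subtree has 4 nodes {21, 23, 10, 35}, right has 1 {15}.
    Root 35: left subtree has 3 nodes {21, 23, 10}, right has 0 { }.
      Root 10: left subtree has 2 nodes {21, 23}, right has 0 { }.
        Root 23: left subtree has 1 node {21}, right has 0 { }.

29 17 3 31 24 39 25 35 10 23 21 15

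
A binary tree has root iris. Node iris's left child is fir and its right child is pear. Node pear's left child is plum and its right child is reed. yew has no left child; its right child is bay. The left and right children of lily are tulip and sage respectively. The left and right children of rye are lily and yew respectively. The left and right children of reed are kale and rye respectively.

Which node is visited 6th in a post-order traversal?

Post-order visits the left subtree, then the right subtree, then the node.
At iris: go left to fir.
  fir is a leaf — visit fir.
At iris: go right to pear.
  At pear: go left to plum.
    plum is a leaf — visit plum.
  At pear: go right to reed.
    At reed: go left to kale.
      kale is a leaf — visit kale.
    At reed: go right to rye.
      At rye: go left to lily.
        At lily: go left to tulip.
          tulip is a leaf — visit tulip.
        At lily: go right to sage.
          sage is a leaf — visit sage.
        Visit lily.
      At rye: go right to yew.
        At yew: no left child.
        At yew: go right to bay.
          bay is a leaf — visit bay.
        Visit yew.
      Visit rye.
    Visit reed.
  Visit pear.
Visit iris.
Full post-order sequence: fir, plum, kale, tulip, sage, lily, bay, yew, rye, reed, pear, iris.

lily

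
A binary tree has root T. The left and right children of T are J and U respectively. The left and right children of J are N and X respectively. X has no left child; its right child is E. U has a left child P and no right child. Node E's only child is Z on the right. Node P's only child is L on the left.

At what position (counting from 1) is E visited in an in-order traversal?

In-order visits the left subtree, then the node, then the right subtree.
At T: go left to J.
  At J: go left to N.
    N is a leaf — visit N.
  Visit J.
  At J: go right to X.
    At X: no left child.
    Visit X.
    At X: go right to E.
      At E: no left child.
      Visit E.
      At E: go right to Z.
        Z is a leaf — visit Z.
Visit T.
At T: go right to U.
  At U: go left to P.
    At P: go left to L.
      L is a leaf — visit L.
    Visit P.
    At P: no right child.
  Visit U.
  At U: no right child.
Full in-order sequence: N, J, X, E, Z, T, L, P, U.

4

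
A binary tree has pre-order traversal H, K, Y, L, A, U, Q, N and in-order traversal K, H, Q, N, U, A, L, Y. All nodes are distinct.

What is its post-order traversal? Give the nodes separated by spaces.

The first element of pre-order is the root; it splits in-order into left and right subtrees.
Root H: left subtree has 1 node {K}, right has 6 {Q, N, U, A, L, Y}.
  Root Y: left subtree has 5 nodes {Q, N, U, A, L}, right has 0 { }.
    Root L: left subtree has 4 nodes {Q, N, U, A}, right has 0 { }.
      Root A: left subtree has 3 nodes {Q, N, U}, right has 0 { }.
        Root U: left subtree has 2 nodes {Q, N}, right has 0 { }.
          Root Q: left subtree has 0 nodes { }, right has 1 {N}.

K N Q U A L Y H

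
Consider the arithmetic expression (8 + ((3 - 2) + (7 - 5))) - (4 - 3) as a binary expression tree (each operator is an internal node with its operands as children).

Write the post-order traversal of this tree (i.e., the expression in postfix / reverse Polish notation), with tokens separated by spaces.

Post-order on an expression tree gives postfix notation: for each operator, emit left operand, right operand, then the operator.

8 3 2 - 7 5 - + + 4 3 - -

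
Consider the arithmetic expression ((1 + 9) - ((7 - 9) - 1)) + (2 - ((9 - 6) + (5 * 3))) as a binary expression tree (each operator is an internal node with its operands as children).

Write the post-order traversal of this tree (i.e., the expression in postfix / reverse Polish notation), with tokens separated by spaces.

1 9 + 7 9 - 1 - - 2 9 6 - 5 3 * + - +

Post-order on an expression tree gives postfix notation: for each operator, emit left operand, right operand, then the operator.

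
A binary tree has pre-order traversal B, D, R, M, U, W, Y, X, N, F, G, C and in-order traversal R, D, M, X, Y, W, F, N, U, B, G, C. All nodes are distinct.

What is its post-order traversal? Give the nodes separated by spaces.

The first element of pre-order is the root; it splits in-order into left and right subtrees.
Root B: left subtree has 9 nodes {R, D, M, X, Y, W, F, N, U}, right has 2 {G, C}.
  Root D: left subtree has 1 node {R}, right has 7 {M, X, Y, W, F, N, U}.
    Root M: left subtree has 0 nodes { }, right has 6 {X, Y, W, F, N, U}.
      Root U: left subtree has 5 nodes {X, Y, W, F, N}, right has 0 { }.
        Root W: left subtree has 2 nodes {X, Y}, right has 2 {F, N}.
          Root Y: left subtree has 1 node {X}, right has 0 { }.
          Root N: left subtree has 1 node {F}, right has 0 { }.
  Root G: left subtree has 0 nodes { }, right has 1 {C}.

R X Y F N W U M D C G B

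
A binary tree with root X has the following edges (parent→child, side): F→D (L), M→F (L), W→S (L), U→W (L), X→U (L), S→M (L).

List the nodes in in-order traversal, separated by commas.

D, F, M, S, W, U, X

In-order visits the left subtree, then the node, then the right subtree.
At X: go left to U.
  At U: go left to W.
    At W: go left to S.
      At S: go left to M.
        At M: go left to F.
          At F: go left to D.
            D is a leaf — visit D.
          Visit F.
          At F: no right child.
        Visit M.
        At M: no right child.
      Visit S.
      At S: no right child.
    Visit W.
    At W: no right child.
  Visit U.
  At U: no right child.
Visit X.
At X: no right child.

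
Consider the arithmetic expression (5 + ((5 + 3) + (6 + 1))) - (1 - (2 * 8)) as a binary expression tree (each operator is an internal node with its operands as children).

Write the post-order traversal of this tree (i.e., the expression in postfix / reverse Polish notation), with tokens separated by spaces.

5 5 3 + 6 1 + + + 1 2 8 * - -

Post-order on an expression tree gives postfix notation: for each operator, emit left operand, right operand, then the operator.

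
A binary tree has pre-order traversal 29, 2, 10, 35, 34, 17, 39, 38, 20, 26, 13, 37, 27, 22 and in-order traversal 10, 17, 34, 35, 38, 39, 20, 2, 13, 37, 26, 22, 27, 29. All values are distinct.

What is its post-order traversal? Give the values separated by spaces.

The first element of pre-order is the root; it splits in-order into left and right subtrees.
Root 29: left subtree has 13 nodes {10, 17, 34, 35, 38, 39, 20, 2, 13, 37, 26, 22, 27}, right has 0 { }.
  Root 2: left subtree has 7 nodes {10, 17, 34, 35, 38, 39, 20}, right has 5 {13, 37, 26, 22, 27}.
    Root 10: left subtree has 0 nodes { }, right has 6 {17, 34, 35, 38, 39, 20}.
      Root 35: left subtree has 2 nodes {17, 34}, right has 3 {38, 39, 20}.
        Root 34: left subtree has 1 node {17}, right has 0 { }.
        Root 39: left subtree has 1 node {38}, right has 1 {20}.
    Root 26: left subtree has 2 nodes {13, 37}, right has 2 {22, 27}.
      Root 13: left subtree has 0 nodes { }, right has 1 {37}.
      Root 27: left subtree has 1 node {22}, right has 0 { }.

17 34 38 20 39 35 10 37 13 22 27 26 2 29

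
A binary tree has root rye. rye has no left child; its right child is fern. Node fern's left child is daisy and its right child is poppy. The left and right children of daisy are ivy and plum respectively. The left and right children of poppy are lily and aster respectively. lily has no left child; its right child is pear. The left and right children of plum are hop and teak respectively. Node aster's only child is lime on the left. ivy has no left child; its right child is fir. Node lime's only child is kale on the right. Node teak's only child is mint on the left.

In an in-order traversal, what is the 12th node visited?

In-order visits the left subtree, then the node, then the right subtree.
At rye: no left child.
Visit rye.
At rye: go right to fern.
  At fern: go left to daisy.
    At daisy: go left to ivy.
      At ivy: no left child.
      Visit ivy.
      At ivy: go right to fir.
        fir is a leaf — visit fir.
    Visit daisy.
    At daisy: go right to plum.
      At plum: go left to hop.
        hop is a leaf — visit hop.
      Visit plum.
      At plum: go right to teak.
        At teak: go left to mint.
          mint is a leaf — visit mint.
        Visit teak.
        At teak: no right child.
  Visit fern.
  At fern: go right to poppy.
    At poppy: go left to lily.
      At lily: no left child.
      Visit lily.
      At lily: go right to pear.
        pear is a leaf — visit pear.
    Visit poppy.
    At poppy: go right to aster.
      At aster: go left to lime.
        At lime: no left child.
        Visit lime.
        At lime: go right to kale.
          kale is a leaf — visit kale.
      Visit aster.
      At aster: no right child.
Full in-order sequence: rye, ivy, fir, daisy, hop, plum, mint, teak, fern, lily, pear, poppy, lime, kale, aster.

poppy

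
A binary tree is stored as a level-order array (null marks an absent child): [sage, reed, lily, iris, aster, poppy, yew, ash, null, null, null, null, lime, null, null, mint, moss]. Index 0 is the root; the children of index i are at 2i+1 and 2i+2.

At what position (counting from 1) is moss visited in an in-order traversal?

3

In-order visits the left subtree, then the node, then the right subtree.
At sage: go left to reed.
  At reed: go left to iris.
    At iris: go left to ash.
      At ash: go left to mint.
        mint is a leaf — visit mint.
      Visit ash.
      At ash: go right to moss.
        moss is a leaf — visit moss.
    Visit iris.
    At iris: no right child.
  Visit reed.
  At reed: go right to aster.
    aster is a leaf — visit aster.
Visit sage.
At sage: go right to lily.
  At lily: go left to poppy.
    At poppy: no left child.
    Visit poppy.
    At poppy: go right to lime.
      lime is a leaf — visit lime.
  Visit lily.
  At lily: go right to yew.
    yew is a leaf — visit yew.
Full in-order sequence: mint, ash, moss, iris, reed, aster, sage, poppy, lime, lily, yew.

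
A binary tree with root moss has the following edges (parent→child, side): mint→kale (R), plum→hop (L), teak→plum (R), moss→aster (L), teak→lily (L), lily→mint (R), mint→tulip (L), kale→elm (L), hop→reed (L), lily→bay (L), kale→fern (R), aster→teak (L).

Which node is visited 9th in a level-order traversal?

Level-order visits nodes level by level from the root, left to right within each level.
Level 0: moss
Level 1: aster
Level 2: teak
Level 3: lily, plum
Level 4: bay, mint, hop
Level 5: tulip, kale, reed
Level 6: elm, fern
Full level-order sequence: moss, aster, teak, lily, plum, bay, mint, hop, tulip, kale, reed, elm, fern.

tulip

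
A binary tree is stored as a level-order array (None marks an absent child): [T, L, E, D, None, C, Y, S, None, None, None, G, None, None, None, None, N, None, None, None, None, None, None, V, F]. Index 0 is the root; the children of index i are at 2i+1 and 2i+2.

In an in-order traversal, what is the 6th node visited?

V

In-order visits the left subtree, then the node, then the right subtree.
At T: go left to L.
  At L: go left to D.
    At D: go left to S.
      At S: no left child.
      Visit S.
      At S: go right to N.
        N is a leaf — visit N.
    Visit D.
    At D: no right child.
  Visit L.
  At L: no right child.
Visit T.
At T: go right to E.
  At E: go left to C.
    At C: go left to G.
      At G: go left to V.
        V is a leaf — visit V.
      Visit G.
      At G: go right to F.
        F is a leaf — visit F.
    Visit C.
    At C: no right child.
  Visit E.
  At E: go right to Y.
    Y is a leaf — visit Y.
Full in-order sequence: S, N, D, L, T, V, G, F, C, E, Y.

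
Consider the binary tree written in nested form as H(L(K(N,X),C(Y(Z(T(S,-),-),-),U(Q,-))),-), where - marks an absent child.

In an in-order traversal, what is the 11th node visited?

U

In-order visits the left subtree, then the node, then the right subtree.
At H: go left to L.
  At L: go left to K.
    At K: go left to N.
      N is a leaf — visit N.
    Visit K.
    At K: go right to X.
      X is a leaf — visit X.
  Visit L.
  At L: go right to C.
    At C: go left to Y.
      At Y: go left to Z.
        At Z: go left to T.
          At T: go left to S.
            S is a leaf — visit S.
          Visit T.
          At T: no right child.
        Visit Z.
        At Z: no right child.
      Visit Y.
      At Y: no right child.
    Visit C.
    At C: go right to U.
      At U: go left to Q.
        Q is a leaf — visit Q.
      Visit U.
      At U: no right child.
Visit H.
At H: no right child.
Full in-order sequence: N, K, X, L, S, T, Z, Y, C, Q, U, H.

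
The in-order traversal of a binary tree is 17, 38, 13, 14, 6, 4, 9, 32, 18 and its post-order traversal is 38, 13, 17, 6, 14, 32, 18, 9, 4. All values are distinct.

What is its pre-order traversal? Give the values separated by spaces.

4 14 17 13 38 6 9 18 32

The last element of post-order is the root; it splits in-order into left and right subtrees.
Root 4: left subtree has 5 nodes {17, 38, 13, 14, 6}, right has 3 {9, 32, 18}.
  Root 14: left subtree has 3 nodes {17, 38, 13}, right has 1 {6}.
    Root 17: left subtree has 0 nodes { }, right has 2 {38, 13}.
      Root 13: left subtree has 1 node {38}, right has 0 { }.
  Root 9: left subtree has 0 nodes { }, right has 2 {32, 18}.
    Root 18: left subtree has 1 node {32}, right has 0 { }.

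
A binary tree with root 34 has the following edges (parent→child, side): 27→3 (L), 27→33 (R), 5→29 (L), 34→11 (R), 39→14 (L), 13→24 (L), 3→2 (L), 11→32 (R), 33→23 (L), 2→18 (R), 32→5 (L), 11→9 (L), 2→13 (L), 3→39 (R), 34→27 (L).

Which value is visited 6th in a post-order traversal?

39

Post-order visits the left subtree, then the right subtree, then the node.
At 34: go left to 27.
  At 27: go left to 3.
    At 3: go left to 2.
      At 2: go left to 13.
        At 13: go left to 24.
          24 is a leaf — visit 24.
        At 13: no right child.
        Visit 13.
      At 2: go right to 18.
        18 is a leaf — visit 18.
      Visit 2.
    At 3: go right to 39.
      At 39: go left to 14.
        14 is a leaf — visit 14.
      At 39: no right child.
      Visit 39.
    Visit 3.
  At 27: go right to 33.
    At 33: go left to 23.
      23 is a leaf — visit 23.
    At 33: no right child.
    Visit 33.
  Visit 27.
At 34: go right to 11.
  At 11: go left to 9.
    9 is a leaf — visit 9.
  At 11: go right to 32.
    At 32: go left to 5.
      At 5: go left to 29.
        29 is a leaf — visit 29.
      At 5: no right child.
      Visit 5.
    At 32: no right child.
    Visit 32.
  Visit 11.
Visit 34.
Full post-order sequence: 24, 13, 18, 2, 14, 39, 3, 23, 33, 27, 9, 29, 5, 32, 11, 34.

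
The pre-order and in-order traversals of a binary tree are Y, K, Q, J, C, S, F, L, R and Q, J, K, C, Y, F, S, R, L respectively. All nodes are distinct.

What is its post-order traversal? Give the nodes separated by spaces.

J Q C K F R L S Y

The first element of pre-order is the root; it splits in-order into left and right subtrees.
Root Y: left subtree has 4 nodes {Q, J, K, C}, right has 4 {F, S, R, L}.
  Root K: left subtree has 2 nodes {Q, J}, right has 1 {C}.
    Root Q: left subtree has 0 nodes { }, right has 1 {J}.
  Root S: left subtree has 1 node {F}, right has 2 {R, L}.
    Root L: left subtree has 1 node {R}, right has 0 { }.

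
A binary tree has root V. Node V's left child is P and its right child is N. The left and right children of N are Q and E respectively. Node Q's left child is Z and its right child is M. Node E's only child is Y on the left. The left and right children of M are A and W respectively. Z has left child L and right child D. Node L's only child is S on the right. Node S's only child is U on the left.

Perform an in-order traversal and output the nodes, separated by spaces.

P V L U S Z D Q A M W N Y E

In-order visits the left subtree, then the node, then the right subtree.
At V: go left to P.
  P is a leaf — visit P.
Visit V.
At V: go right to N.
  At N: go left to Q.
    At Q: go left to Z.
      At Z: go left to L.
        At L: no left child.
        Visit L.
        At L: go right to S.
          At S: go left to U.
            U is a leaf — visit U.
          Visit S.
          At S: no right child.
      Visit Z.
      At Z: go right to D.
        D is a leaf — visit D.
    Visit Q.
    At Q: go right to M.
      At M: go left to A.
        A is a leaf — visit A.
      Visit M.
      At M: go right to W.
        W is a leaf — visit W.
  Visit N.
  At N: go right to E.
    At E: go left to Y.
      Y is a leaf — visit Y.
    Visit E.
    At E: no right child.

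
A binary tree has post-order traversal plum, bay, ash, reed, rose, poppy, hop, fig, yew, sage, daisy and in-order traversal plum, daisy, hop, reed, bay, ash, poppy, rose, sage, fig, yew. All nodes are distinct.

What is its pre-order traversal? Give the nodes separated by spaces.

daisy plum sage hop poppy reed ash bay rose yew fig

The last element of post-order is the root; it splits in-order into left and right subtrees.
Root daisy: left subtree has 1 node {plum}, right has 9 {hop, reed, bay, ash, poppy, rose, sage, fig, yew}.
  Root sage: left subtree has 6 nodes {hop, reed, bay, ash, poppy, rose}, right has 2 {fig, yew}.
    Root hop: left subtree has 0 nodes { }, right has 5 {reed, bay, ash, poppy, rose}.
      Root poppy: left subtree has 3 nodes {reed, bay, ash}, right has 1 {rose}.
        Root reed: left subtree has 0 nodes { }, right has 2 {bay, ash}.
          Root ash: left subtree has 1 node {bay}, right has 0 { }.
    Root yew: left subtree has 1 node {fig}, right has 0 { }.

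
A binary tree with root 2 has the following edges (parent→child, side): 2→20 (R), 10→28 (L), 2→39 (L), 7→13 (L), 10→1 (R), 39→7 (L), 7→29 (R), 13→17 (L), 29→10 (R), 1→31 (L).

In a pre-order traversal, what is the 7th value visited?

10

Pre-order visits the node, then its left subtree, then its right subtree.
Visit 2.
At 2: go left to 39.
  Visit 39.
  At 39: go left to 7.
    Visit 7.
    At 7: go left to 13.
      Visit 13.
      At 13: go left to 17.
        17 is a leaf — visit 17.
      At 13: no right child.
    At 7: go right to 29.
      Visit 29.
      At 29: no left child.
      At 29: go right to 10.
        Visit 10.
        At 10: go left to 28.
          28 is a leaf — visit 28.
        At 10: go right to 1.
          Visit 1.
          At 1: go left to 31.
            31 is a leaf — visit 31.
          At 1: no right child.
  At 39: no right child.
At 2: go right to 20.
  20 is a leaf — visit 20.
Full pre-order sequence: 2, 39, 7, 13, 17, 29, 10, 28, 1, 31, 20.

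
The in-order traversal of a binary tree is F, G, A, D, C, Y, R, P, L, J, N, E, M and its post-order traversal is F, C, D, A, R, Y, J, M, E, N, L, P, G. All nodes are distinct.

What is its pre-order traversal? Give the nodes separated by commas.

The last element of post-order is the root; it splits in-order into left and right subtrees.
Root G: left subtree has 1 node {F}, right has 11 {A, D, C, Y, R, P, L, J, N, E, M}.
  Root P: left subtree has 5 nodes {A, D, C, Y, R}, right has 5 {L, J, N, E, M}.
    Root Y: left subtree has 3 nodes {A, D, C}, right has 1 {R}.
      Root A: left subtree has 0 nodes { }, right has 2 {D, C}.
        Root D: left subtree has 0 nodes { }, right has 1 {C}.
    Root L: left subtree has 0 nodes { }, right has 4 {J, N, E, M}.
      Root N: left subtree has 1 node {J}, right has 2 {E, M}.
        Root E: left subtree has 0 nodes { }, right has 1 {M}.

G, F, P, Y, A, D, C, R, L, N, J, E, M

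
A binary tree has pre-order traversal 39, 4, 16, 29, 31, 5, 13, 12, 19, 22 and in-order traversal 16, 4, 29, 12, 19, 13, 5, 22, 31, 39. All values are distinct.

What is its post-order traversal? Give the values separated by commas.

The first element of pre-order is the root; it splits in-order into left and right subtrees.
Root 39: left subtree has 9 nodes {16, 4, 29, 12, 19, 13, 5, 22, 31}, right has 0 { }.
  Root 4: left subtree has 1 node {16}, right has 7 {29, 12, 19, 13, 5, 22, 31}.
    Root 29: left subtree has 0 nodes { }, right has 6 {12, 19, 13, 5, 22, 31}.
      Root 31: left subtree has 5 nodes {12, 19, 13, 5, 22}, right has 0 { }.
        Root 5: left subtree has 3 nodes {12, 19, 13}, right has 1 {22}.
          Root 13: left subtree has 2 nodes {12, 19}, right has 0 { }.
            Root 12: left subtree has 0 nodes { }, right has 1 {19}.

16, 19, 12, 13, 22, 5, 31, 29, 4, 39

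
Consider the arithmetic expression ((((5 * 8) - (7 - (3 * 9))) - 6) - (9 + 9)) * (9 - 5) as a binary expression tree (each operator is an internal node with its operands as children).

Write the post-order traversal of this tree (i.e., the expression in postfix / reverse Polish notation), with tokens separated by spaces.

5 8 * 7 3 9 * - - 6 - 9 9 + - 9 5 - *

Post-order on an expression tree gives postfix notation: for each operator, emit left operand, right operand, then the operator.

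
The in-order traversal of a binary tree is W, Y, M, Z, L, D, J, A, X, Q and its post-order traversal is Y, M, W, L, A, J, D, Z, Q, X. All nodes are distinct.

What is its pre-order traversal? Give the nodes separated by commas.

The last element of post-order is the root; it splits in-order into left and right subtrees.
Root X: left subtree has 8 nodes {W, Y, M, Z, L, D, J, A}, right has 1 {Q}.
  Root Z: left subtree has 3 nodes {W, Y, M}, right has 4 {L, D, J, A}.
    Root W: left subtree has 0 nodes { }, right has 2 {Y, M}.
      Root M: left subtree has 1 node {Y}, right has 0 { }.
    Root D: left subtree has 1 node {L}, right has 2 {J, A}.
      Root J: left subtree has 0 nodes { }, right has 1 {A}.

X, Z, W, M, Y, D, L, J, A, Q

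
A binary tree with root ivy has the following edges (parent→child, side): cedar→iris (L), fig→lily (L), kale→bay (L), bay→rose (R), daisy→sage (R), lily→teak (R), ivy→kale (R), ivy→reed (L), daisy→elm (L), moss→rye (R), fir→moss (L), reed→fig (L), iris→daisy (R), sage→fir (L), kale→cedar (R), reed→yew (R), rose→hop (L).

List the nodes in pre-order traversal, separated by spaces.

Pre-order visits the node, then its left subtree, then its right subtree.
Visit ivy.
At ivy: go left to reed.
  Visit reed.
  At reed: go left to fig.
    Visit fig.
    At fig: go left to lily.
      Visit lily.
      At lily: no left child.
      At lily: go right to teak.
        teak is a leaf — visit teak.
    At fig: no right child.
  At reed: go right to yew.
    yew is a leaf — visit yew.
At ivy: go right to kale.
  Visit kale.
  At kale: go left to bay.
    Visit bay.
    At bay: no left child.
    At bay: go right to rose.
      Visit rose.
      At rose: go left to hop.
        hop is a leaf — visit hop.
      At rose: no right child.
  At kale: go right to cedar.
    Visit cedar.
    At cedar: go left to iris.
      Visit iris.
      At iris: no left child.
      At iris: go right to daisy.
        Visit daisy.
        At daisy: go left to elm.
          elm is a leaf — visit elm.
        At daisy: go right to sage.
          Visit sage.
          At sage: go left to fir.
            Visit fir.
            At fir: go left to moss.
              Visit moss.
              At moss: no left child.
              At moss: go right to rye.
                rye is a leaf — visit rye.
            At fir: no right child.
          At sage: no right child.
    At cedar: no right child.

ivy reed fig lily teak yew kale bay rose hop cedar iris daisy elm sage fir moss rye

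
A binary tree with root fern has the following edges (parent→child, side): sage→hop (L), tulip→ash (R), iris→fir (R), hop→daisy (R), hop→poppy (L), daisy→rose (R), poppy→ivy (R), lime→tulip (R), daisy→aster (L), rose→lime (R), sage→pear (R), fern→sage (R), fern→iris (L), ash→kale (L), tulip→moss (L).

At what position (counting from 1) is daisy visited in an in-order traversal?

8

In-order visits the left subtree, then the node, then the right subtree.
At fern: go left to iris.
  At iris: no left child.
  Visit iris.
  At iris: go right to fir.
    fir is a leaf — visit fir.
Visit fern.
At fern: go right to sage.
  At sage: go left to hop.
    At hop: go left to poppy.
      At poppy: no left child.
      Visit poppy.
      At poppy: go right to ivy.
        ivy is a leaf — visit ivy.
    Visit hop.
    At hop: go right to daisy.
      At daisy: go left to aster.
        aster is a leaf — visit aster.
      Visit daisy.
      At daisy: go right to rose.
        At rose: no left child.
        Visit rose.
        At rose: go right to lime.
          At lime: no left child.
          Visit lime.
          At lime: go right to tulip.
            At tulip: go left to moss.
              moss is a leaf — visit moss.
            Visit tulip.
            At tulip: go right to ash.
              At ash: go left to kale.
                kale is a leaf — visit kale.
              Visit ash.
              At ash: no right child.
  Visit sage.
  At sage: go right to pear.
    pear is a leaf — visit pear.
Full in-order sequence: iris, fir, fern, poppy, ivy, hop, aster, daisy, rose, lime, moss, tulip, kale, ash, sage, pear.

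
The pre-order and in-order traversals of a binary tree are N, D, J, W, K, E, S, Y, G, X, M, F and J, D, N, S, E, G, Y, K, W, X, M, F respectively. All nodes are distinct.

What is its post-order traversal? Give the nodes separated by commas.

J, D, S, G, Y, E, K, F, M, X, W, N

The first element of pre-order is the root; it splits in-order into left and right subtrees.
Root N: left subtree has 2 nodes {J, D}, right has 9 {S, E, G, Y, K, W, X, M, F}.
  Root D: left subtree has 1 node {J}, right has 0 { }.
  Root W: left subtree has 5 nodes {S, E, G, Y, K}, right has 3 {X, M, F}.
    Root K: left subtree has 4 nodes {S, E, G, Y}, right has 0 { }.
      Root E: left subtree has 1 node {S}, right has 2 {G, Y}.
        Root Y: left subtree has 1 node {G}, right has 0 { }.
    Root X: left subtree has 0 nodes { }, right has 2 {M, F}.
      Root M: left subtree has 0 nodes { }, right has 1 {F}.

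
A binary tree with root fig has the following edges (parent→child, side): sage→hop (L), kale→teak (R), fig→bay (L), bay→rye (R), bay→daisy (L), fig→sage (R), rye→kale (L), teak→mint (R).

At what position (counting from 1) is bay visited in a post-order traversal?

Post-order visits the left subtree, then the right subtree, then the node.
At fig: go left to bay.
  At bay: go left to daisy.
    daisy is a leaf — visit daisy.
  At bay: go right to rye.
    At rye: go left to kale.
      At kale: no left child.
      At kale: go right to teak.
        At teak: no left child.
        At teak: go right to mint.
          mint is a leaf — visit mint.
        Visit teak.
      Visit kale.
    At rye: no right child.
    Visit rye.
  Visit bay.
At fig: go right to sage.
  At sage: go left to hop.
    hop is a leaf — visit hop.
  At sage: no right child.
  Visit sage.
Visit fig.
Full post-order sequence: daisy, mint, teak, kale, rye, bay, hop, sage, fig.

6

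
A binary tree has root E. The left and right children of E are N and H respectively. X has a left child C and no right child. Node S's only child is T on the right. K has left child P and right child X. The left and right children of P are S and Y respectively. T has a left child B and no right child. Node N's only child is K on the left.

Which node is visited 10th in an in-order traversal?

E

In-order visits the left subtree, then the node, then the right subtree.
At E: go left to N.
  At N: go left to K.
    At K: go left to P.
      At P: go left to S.
        At S: no left child.
        Visit S.
        At S: go right to T.
          At T: go left to B.
            B is a leaf — visit B.
          Visit T.
          At T: no right child.
      Visit P.
      At P: go right to Y.
        Y is a leaf — visit Y.
    Visit K.
    At K: go right to X.
      At X: go left to C.
        C is a leaf — visit C.
      Visit X.
      At X: no right child.
  Visit N.
  At N: no right child.
Visit E.
At E: go right to H.
  H is a leaf — visit H.
Full in-order sequence: S, B, T, P, Y, K, C, X, N, E, H.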